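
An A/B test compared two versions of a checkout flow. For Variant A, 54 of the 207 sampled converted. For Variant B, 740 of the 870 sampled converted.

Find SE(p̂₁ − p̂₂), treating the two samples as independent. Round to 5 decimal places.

0.03283

First, p̂₁ = 54/207 = 0.2609; p̂₂ = 740/870 = 0.8506.
The two standard errors are √(0.2609×0.7391/207) = 0.03052 and √(0.8506×0.1494/870) = 0.01209.
Because the samples are independent, SE_diff = √(0.03052² + 0.01209²) = 0.03283.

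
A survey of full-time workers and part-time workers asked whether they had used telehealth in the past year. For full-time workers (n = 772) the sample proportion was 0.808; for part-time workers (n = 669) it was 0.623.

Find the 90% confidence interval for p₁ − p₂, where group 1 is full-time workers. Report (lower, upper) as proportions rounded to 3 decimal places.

Each SE is √(p̂(1−p̂)/n): √(0.8080·0.1920/772) = 0.01418 and √(0.6230·0.3770/669) = 0.01874.
SE(p̂₁ − p̂₂) = √(SE₁² + SE₂²) = √(0.0002010724 + 0.0003511876) = 0.02350, since the two samples are independent.
At 90% confidence z* = 1.645; margin = 1.645 × 0.02350 = 0.03866.
The difference is 0.8080 − 0.6230 = 0.1850, so the interval is 0.1850 ± 0.03866 = (0.146, 0.224).

(0.146, 0.224)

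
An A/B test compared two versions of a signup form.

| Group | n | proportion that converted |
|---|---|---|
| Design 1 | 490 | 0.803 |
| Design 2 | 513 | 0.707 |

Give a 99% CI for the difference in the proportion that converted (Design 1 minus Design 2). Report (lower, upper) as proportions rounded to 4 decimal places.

Each SE is √(p̂(1−p̂)/n): √(0.8030·0.1970/490) = 0.01797 and √(0.7070·0.2930/513) = 0.02009.
SE(p̂₁ − p̂₂) = √(SE₁² + SE₂²) = √(0.0003229209 + 0.0004036081) = 0.02695, since the two samples are independent.
At 99% confidence z* = 2.576; margin = 2.576 × 0.02695 = 0.06942.
The difference is 0.8030 − 0.7070 = 0.0960, so the interval is 0.0960 ± 0.06942 = (0.0266, 0.1654).

(0.0266, 0.1654)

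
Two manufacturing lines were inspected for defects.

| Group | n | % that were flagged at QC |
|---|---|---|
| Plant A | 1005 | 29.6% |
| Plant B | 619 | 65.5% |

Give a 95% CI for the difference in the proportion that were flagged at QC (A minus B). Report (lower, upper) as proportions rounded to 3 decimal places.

(-0.406, -0.312)

The two standard errors are √(0.2960×0.7040/1005) = 0.01440 and √(0.6550×0.3450/619) = 0.01911.
Because the samples are independent, SE_diff = √(0.01440² + 0.01911²) = 0.02393.
Using z* = 1.960 for 95%, ME = 1.960 × 0.02393 = 0.04690.
p̂₁ − p̂₂ = -0.3590; interval -0.3590 ± 0.04690 gives (-0.406, -0.312).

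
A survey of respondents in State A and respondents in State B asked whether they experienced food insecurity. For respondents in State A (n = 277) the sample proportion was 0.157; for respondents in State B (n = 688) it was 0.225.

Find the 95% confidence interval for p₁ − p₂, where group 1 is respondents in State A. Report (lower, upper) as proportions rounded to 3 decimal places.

The two standard errors are √(0.1570×0.8430/277) = 0.02186 and √(0.2250×0.7750/688) = 0.01592.
Because the samples are independent, SE_diff = √(0.02186² + 0.01592²) = 0.02704.
Using z* = 1.960 for 95%, ME = 1.960 × 0.02704 = 0.05300.
p̂₁ − p̂₂ = -0.0680; interval -0.0680 ± 0.05300 gives (-0.121, -0.015).

(-0.121, -0.015)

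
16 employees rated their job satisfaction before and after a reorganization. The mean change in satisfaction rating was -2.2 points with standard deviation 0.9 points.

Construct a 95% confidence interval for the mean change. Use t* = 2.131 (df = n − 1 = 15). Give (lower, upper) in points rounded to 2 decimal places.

Paired design: SE = s_d/√n = 0.9/√16 = 0.2250.
t* = 2.131; margin of error = 2.131 × 0.2250 = 0.4795.
-2.2 ± 0.4795 → (-2.68, -1.72).

(-2.68, -1.72)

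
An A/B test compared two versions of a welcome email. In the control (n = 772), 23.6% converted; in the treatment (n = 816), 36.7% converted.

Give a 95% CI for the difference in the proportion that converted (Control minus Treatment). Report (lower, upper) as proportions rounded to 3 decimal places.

(-0.176, -0.086)

Each SE is √(p̂(1−p̂)/n): √(0.2360·0.7640/772) = 0.01528 and √(0.3670·0.6330/816) = 0.01687.
SE(p̂₁ − p̂₂) = √(SE₁² + SE₂²) = √(0.0002334784 + 0.0002845969) = 0.02276, since the two samples are independent.
At 95% confidence z* = 1.960; margin = 1.960 × 0.02276 = 0.04461.
The difference is 0.2360 − 0.3670 = -0.1310, so the interval is -0.1310 ± 0.04461 = (-0.176, -0.086).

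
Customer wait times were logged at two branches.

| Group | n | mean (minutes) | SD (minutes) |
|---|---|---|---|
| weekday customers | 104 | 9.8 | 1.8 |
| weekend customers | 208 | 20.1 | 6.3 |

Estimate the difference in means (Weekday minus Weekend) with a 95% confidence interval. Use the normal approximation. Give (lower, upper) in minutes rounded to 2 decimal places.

Per-group SEs: s₁/√n₁ = 1.8/√104 = 0.1765, s₂/√n₂ = 6.3/√208 = 0.4368.
Unpooled SE of the difference: √(0.03115225 + 0.19079424) = 0.4711.
Margin of error = z* · SE = 1.960 × 0.4711 = 0.9234.
x̄₁ − x̄₂ = 9.8 − 20.1 = -10.3000.
CI: -10.3000 ± 0.9234 = (-11.22, -9.38).

(-11.22, -9.38)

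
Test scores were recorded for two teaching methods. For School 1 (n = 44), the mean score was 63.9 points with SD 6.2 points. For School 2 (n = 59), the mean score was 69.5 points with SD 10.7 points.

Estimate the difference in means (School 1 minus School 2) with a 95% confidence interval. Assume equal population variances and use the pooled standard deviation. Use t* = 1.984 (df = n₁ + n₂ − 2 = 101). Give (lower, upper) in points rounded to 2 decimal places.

s_p = √[((n₁−1)s₁² + (n₂−1)s₂²)/(n₁+n₂−2)] = √[(43·6.2² + 58·10.7²)/101] = 9.0616.
SE = 9.0616·√(1/44 + 1/59) = 1.8050.
With t* = 1.984, margin = 1.984 × 1.8050 = 3.5811.
x̄₁ − x̄₂ = 63.9 − 69.5 = -5.6000; interval -5.6000 ± 3.5811 = (-9.18, -2.02).

(-9.18, -2.02)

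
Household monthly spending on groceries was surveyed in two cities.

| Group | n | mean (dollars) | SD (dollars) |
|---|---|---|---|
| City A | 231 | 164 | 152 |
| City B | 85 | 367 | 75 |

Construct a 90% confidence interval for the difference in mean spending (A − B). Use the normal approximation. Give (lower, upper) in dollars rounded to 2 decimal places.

Standard errors of each mean: 152/√231 = 10.0009 and 75/√85 = 8.1349.
SE(x̄₁ − x̄₂) = √(10.0009² + 8.1349²) = 12.8916 for independent samples with unequal variances.
With z* = 1.645, the margin is 1.645 × 12.8916 = 21.2067.
x̄₁ − x̄₂ = 164 − 367 = -203.0000; the interval is -203.0000 ± 21.2067 = (-224.21, -181.79).

(-224.21, -181.79)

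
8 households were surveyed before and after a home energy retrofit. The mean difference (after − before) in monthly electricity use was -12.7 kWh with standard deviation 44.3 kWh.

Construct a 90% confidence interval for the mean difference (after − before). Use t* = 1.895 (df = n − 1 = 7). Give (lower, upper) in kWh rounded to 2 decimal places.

This is a matched-pairs design, so SE = s_d/√n = 44.3/√8 = 15.6624.
Margin = 1.895 × 15.6624 = 29.6802; the interval is -12.7 ± 29.6802 = (-42.38, 16.98).

(-42.38, 16.98)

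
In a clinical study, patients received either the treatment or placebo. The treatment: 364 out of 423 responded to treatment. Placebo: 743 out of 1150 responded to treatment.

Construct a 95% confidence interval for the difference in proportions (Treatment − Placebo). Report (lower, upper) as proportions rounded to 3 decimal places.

(0.171, 0.257)

Sample proportions: 364/423 = 0.8605, 743/1150 = 0.6461.
Each SE is √(p̂(1−p̂)/n): √(0.8605·0.1395/423) = 0.01685 and √(0.6461·0.3539/1150) = 0.01410.
SE(p̂₁ − p̂₂) = √(SE₁² + SE₂²) = √(0.0002839225 + 0.00019881) = 0.02197, since the two samples are independent.
At 95% confidence z* = 1.960; margin = 1.960 × 0.02197 = 0.04306.
The difference is 0.8605 − 0.6461 = 0.2144, so the interval is 0.2144 ± 0.04306 = (0.171, 0.257).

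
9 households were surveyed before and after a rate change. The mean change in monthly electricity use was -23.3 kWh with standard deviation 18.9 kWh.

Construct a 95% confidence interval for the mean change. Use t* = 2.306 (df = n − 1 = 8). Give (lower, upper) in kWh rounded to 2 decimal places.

(-37.83, -8.77)

Paired design: SE = s_d/√n = 18.9/√9 = 6.3000.
t* = 2.306; margin of error = 2.306 × 6.3000 = 14.5278.
-23.3 ± 14.5278 → (-37.83, -8.77).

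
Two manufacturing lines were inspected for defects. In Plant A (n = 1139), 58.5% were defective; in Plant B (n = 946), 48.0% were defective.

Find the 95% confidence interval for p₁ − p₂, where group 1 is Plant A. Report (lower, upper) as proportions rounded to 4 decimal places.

(0.0622, 0.1478)

The two standard errors are √(0.5850×0.4150/1139) = 0.01460 and √(0.4800×0.5200/946) = 0.01624.
Because the samples are independent, SE_diff = √(0.01460² + 0.01624²) = 0.02184.
Using z* = 1.960 for 95%, ME = 1.960 × 0.02184 = 0.04281.
p̂₁ − p̂₂ = 0.1050; interval 0.1050 ± 0.04281 gives (0.0622, 0.1478).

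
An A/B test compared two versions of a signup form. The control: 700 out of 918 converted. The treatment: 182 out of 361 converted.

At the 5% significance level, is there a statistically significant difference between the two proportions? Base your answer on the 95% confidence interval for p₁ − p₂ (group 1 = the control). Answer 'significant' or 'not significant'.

Sample proportions: 700/918 = 0.7625, 182/361 = 0.5042.
Each SE is √(p̂(1−p̂)/n): √(0.7625·0.2375/918) = 0.01405 and √(0.5042·0.4958/361) = 0.02631.
SE(p̂₁ − p̂₂) = √(SE₁² + SE₂²) = √(0.0001974025 + 0.0006922161) = 0.02983, since the two samples are independent.
At 95% confidence z* = 1.960; margin = 1.960 × 0.02983 = 0.05847.
The difference is 0.7625 − 0.5042 = 0.2583, so the interval is 0.2583 ± 0.05847 = (0.19983, 0.31677).
The interval (0.19983, 0.31677) does not contain 0, so the difference is significant.

significant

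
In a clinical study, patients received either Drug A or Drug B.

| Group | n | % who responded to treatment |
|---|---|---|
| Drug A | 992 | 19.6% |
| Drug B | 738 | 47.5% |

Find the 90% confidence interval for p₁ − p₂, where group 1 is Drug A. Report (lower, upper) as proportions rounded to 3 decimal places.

The two standard errors are √(0.1960×0.8040/992) = 0.01260 and √(0.4750×0.5250/738) = 0.01838.
Because the samples are independent, SE_diff = √(0.01260² + 0.01838²) = 0.02228.
Using z* = 1.645 for 90%, ME = 1.645 × 0.02228 = 0.03665.
p̂₁ − p̂₂ = -0.2790; interval -0.2790 ± 0.03665 gives (-0.316, -0.242).

(-0.316, -0.242)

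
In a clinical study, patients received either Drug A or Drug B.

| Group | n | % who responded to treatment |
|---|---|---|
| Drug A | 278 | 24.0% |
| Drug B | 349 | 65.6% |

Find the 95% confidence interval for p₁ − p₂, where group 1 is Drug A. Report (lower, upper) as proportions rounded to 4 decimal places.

(-0.4867, -0.3453)

Each SE is √(p̂(1−p̂)/n): √(0.2400·0.7600/278) = 0.02561 and √(0.6560·0.3440/349) = 0.02543.
SE(p̂₁ − p̂₂) = √(SE₁² + SE₂²) = √(0.0006558721 + 0.0006466849) = 0.03609, since the two samples are independent.
At 95% confidence z* = 1.960; margin = 1.960 × 0.03609 = 0.07074.
The difference is 0.2400 − 0.6560 = -0.4160, so the interval is -0.4160 ± 0.07074 = (-0.4867, -0.3453).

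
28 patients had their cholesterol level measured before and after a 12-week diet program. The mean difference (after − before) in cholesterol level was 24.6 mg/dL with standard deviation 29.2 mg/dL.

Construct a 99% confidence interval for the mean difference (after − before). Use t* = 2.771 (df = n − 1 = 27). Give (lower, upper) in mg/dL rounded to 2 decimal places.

Paired design: SE = s_d/√n = 29.2/√28 = 5.5183.
t* = 2.771; margin of error = 2.771 × 5.5183 = 15.2912.
24.6 ± 15.2912 → (9.31, 39.89).

(9.31, 39.89)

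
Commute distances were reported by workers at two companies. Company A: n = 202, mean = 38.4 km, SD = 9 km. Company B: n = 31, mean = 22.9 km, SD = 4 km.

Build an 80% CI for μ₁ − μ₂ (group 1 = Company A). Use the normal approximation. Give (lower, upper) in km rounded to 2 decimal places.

(14.27, 16.73)

SE₁ = s₁/√n₁ = 9/√202 = 0.6332; SE₂ = 4/√31 = 0.7184.
Independent samples, unequal variances: SE_diff = √(SE₁² + SE₂²) = √(0.40094224 + 0.51609856) = 0.9576.
z* = 1.282, so margin of error = 1.282 × 0.9576 = 1.2276.
Difference in means = 38.4 − 22.9 = 15.5000.
15.5000 ± 1.2276 → (14.27, 16.73).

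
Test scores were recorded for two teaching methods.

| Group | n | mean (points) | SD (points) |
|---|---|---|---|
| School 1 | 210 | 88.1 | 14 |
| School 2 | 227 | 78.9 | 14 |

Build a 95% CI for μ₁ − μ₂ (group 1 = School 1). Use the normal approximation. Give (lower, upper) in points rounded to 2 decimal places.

(6.57, 11.83)

Per-group SEs: s₁/√n₁ = 14/√210 = 0.9661, s₂/√n₂ = 14/√227 = 0.9292.
Unpooled SE of the difference: √(0.93334921 + 0.86341264) = 1.3404.
Margin of error = z* · SE = 1.960 × 1.3404 = 2.6272.
x̄₁ − x̄₂ = 88.1 − 78.9 = 9.2000.
CI: 9.2000 ± 2.6272 = (6.57, 11.83).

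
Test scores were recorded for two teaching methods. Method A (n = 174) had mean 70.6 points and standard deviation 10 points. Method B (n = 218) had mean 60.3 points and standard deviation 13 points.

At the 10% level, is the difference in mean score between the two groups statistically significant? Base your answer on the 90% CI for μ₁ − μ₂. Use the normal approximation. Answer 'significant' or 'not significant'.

significant

Standard errors of each mean: 10/√174 = 0.7581 and 13/√218 = 0.8805.
SE(x̄₁ − x̄₂) = √(0.7581² + 0.8805²) = 1.1619 for independent samples with unequal variances.
With z* = 1.645, the margin is 1.645 × 1.1619 = 1.9113.
x̄₁ − x̄₂ = 70.6 − 60.3 = 10.3000; the interval is 10.3000 ± 1.9113 = (8.3887, 12.2113).
The interval (8.3887, 12.2113) does not contain 0, so the difference is significant.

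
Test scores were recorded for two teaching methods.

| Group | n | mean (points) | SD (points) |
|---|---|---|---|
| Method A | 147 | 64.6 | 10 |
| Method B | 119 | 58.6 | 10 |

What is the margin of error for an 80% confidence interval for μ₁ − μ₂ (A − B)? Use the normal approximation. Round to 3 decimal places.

1.581

SE₁ = s₁/√n₁ = 10/√147 = 0.8248; SE₂ = 10/√119 = 0.9167.
Independent samples, unequal variances: SE_diff = √(SE₁² + SE₂²) = √(0.68029504 + 0.84033889) = 1.2331.
z* = 1.282, so margin of error = 1.282 × 1.2331 = 1.5808.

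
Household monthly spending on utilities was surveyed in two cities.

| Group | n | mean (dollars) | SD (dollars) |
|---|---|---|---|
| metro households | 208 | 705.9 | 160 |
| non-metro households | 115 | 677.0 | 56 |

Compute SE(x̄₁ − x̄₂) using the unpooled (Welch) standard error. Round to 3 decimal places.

Per-group SEs: s₁/√n₁ = 160/√208 = 11.0940, s₂/√n₂ = 56/√115 = 5.2220.
Unpooled SE of the difference: √(123.076836 + 27.269284) = 12.2616.

12.262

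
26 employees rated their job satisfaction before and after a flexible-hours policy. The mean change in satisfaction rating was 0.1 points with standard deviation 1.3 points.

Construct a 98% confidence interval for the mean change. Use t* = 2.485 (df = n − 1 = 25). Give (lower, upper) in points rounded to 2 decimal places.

Paired design: SE = s_d/√n = 1.3/√26 = 0.2550.
t* = 2.485; margin of error = 2.485 × 0.2550 = 0.6337.
0.1 ± 0.6337 → (-0.53, 0.73).

(-0.53, 0.73)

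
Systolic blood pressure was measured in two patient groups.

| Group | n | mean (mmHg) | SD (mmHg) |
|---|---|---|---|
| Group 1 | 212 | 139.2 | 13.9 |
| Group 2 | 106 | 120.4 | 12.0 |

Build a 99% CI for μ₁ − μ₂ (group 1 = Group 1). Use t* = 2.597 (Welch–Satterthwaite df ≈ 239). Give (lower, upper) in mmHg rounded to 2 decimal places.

(14.89, 22.71)

SE₁ = s₁/√n₁ = 13.9/√212 = 0.9547; SE₂ = 12.0/√106 = 1.1655.
Independent samples, unequal variances: SE_diff = √(SE₁² + SE₂²) = √(0.91145209 + 1.35839025) = 1.5066.
t* = 2.597, so margin of error = 2.597 × 1.5066 = 3.9126.
Difference in means = 139.2 − 120.4 = 18.8000.
18.8000 ± 3.9126 → (14.89, 22.71).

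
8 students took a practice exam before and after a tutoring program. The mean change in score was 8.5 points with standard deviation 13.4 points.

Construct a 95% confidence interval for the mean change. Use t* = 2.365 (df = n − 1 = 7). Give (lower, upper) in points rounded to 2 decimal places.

This is a matched-pairs design, so SE = s_d/√n = 13.4/√8 = 4.7376.
Margin = 2.365 × 4.7376 = 11.2044; the interval is 8.5 ± 11.2044 = (-2.70, 19.70).

(-2.70, 19.70)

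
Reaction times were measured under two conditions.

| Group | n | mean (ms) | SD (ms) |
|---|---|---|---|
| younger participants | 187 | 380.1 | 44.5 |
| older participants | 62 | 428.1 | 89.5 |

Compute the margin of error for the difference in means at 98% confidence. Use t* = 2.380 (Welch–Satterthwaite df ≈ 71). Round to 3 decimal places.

Per-group SEs: s₁/√n₁ = 44.5/√187 = 3.2542, s₂/√n₂ = 89.5/√62 = 11.3665.
Unpooled SE of the difference: √(10.58981764 + 129.19732225) = 11.8232.
Margin of error = t* · SE = 2.380 × 11.8232 = 28.1392.

28.139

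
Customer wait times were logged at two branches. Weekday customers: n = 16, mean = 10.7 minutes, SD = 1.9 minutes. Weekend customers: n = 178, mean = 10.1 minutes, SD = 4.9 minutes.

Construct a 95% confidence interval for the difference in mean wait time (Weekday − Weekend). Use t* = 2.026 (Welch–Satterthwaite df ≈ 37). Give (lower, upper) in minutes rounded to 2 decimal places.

(-0.62, 1.82)

Standard errors of each mean: 1.9/√16 = 0.4750 and 4.9/√178 = 0.3673.
SE(x̄₁ − x̄₂) = √(0.4750² + 0.3673²) = 0.6004 for independent samples with unequal variances.
With t* = 2.026, the margin is 2.026 × 0.6004 = 1.2164.
x̄₁ − x̄₂ = 10.7 − 10.1 = 0.6000; the interval is 0.6000 ± 1.2164 = (-0.62, 1.82).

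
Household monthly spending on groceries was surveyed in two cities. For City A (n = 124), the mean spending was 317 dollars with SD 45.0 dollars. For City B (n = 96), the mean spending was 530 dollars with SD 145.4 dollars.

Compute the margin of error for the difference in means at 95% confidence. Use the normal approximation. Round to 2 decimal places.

Per-group SEs: s₁/√n₁ = 45.0/√124 = 4.0411, s₂/√n₂ = 145.4/√96 = 14.8398.
Unpooled SE of the difference: √(16.33048921 + 220.21966404) = 15.3802.
Margin of error = z* · SE = 1.960 × 15.3802 = 30.1452.

30.15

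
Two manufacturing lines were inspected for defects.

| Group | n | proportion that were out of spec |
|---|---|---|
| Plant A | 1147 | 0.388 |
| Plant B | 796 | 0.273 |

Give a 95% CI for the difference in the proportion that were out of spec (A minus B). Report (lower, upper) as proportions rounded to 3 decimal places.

The two standard errors are √(0.3880×0.6120/1147) = 0.01439 and √(0.2730×0.7270/796) = 0.01579.
Because the samples are independent, SE_diff = √(0.01439² + 0.01579²) = 0.02136.
Using z* = 1.960 for 95%, ME = 1.960 × 0.02136 = 0.04187.
p̂₁ − p̂₂ = 0.1150; interval 0.1150 ± 0.04187 gives (0.073, 0.157).

(0.073, 0.157)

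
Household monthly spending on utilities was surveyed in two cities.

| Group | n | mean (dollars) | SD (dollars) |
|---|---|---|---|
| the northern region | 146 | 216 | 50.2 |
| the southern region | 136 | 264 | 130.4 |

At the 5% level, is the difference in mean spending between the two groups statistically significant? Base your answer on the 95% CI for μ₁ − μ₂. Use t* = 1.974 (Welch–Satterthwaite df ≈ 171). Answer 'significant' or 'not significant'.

SE₁ = s₁/√n₁ = 50.2/√146 = 4.1546; SE₂ = 130.4/√136 = 11.1817.
Independent samples, unequal variances: SE_diff = √(SE₁² + SE₂²) = √(17.26070116 + 125.03041489) = 11.9286.
t* = 1.974, so margin of error = 1.974 × 11.9286 = 23.5471.
Difference in means = 216 − 264 = -48.0000.
-48.0000 ± 23.5471 → (-71.5471, -24.4529).
The interval (-71.5471, -24.4529) does not contain 0, so the difference is significant.

significant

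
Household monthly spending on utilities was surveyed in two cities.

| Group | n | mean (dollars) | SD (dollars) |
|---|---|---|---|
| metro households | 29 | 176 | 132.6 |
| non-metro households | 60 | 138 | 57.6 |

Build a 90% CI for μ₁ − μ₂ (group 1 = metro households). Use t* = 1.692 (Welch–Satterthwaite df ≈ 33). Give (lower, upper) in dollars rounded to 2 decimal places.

(-5.52, 81.52)

Standard errors of each mean: 132.6/√29 = 24.6232 and 57.6/√60 = 7.4361.
SE(x̄₁ − x̄₂) = √(24.6232² + 7.4361²) = 25.7215 for independent samples with unequal variances.
With t* = 1.692, the margin is 1.692 × 25.7215 = 43.5208.
x̄₁ − x̄₂ = 176 − 138 = 38.0000; the interval is 38.0000 ± 43.5208 = (-5.52, 81.52).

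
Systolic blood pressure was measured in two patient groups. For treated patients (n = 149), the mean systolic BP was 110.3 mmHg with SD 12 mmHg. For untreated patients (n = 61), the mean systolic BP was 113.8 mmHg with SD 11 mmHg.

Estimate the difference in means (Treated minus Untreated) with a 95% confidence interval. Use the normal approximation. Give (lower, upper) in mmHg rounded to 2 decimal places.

SE₁ = s₁/√n₁ = 12/√149 = 0.9831; SE₂ = 11/√61 = 1.4084.
Independent samples, unequal variances: SE_diff = √(SE₁² + SE₂²) = √(0.96648561 + 1.98359056) = 1.7176.
z* = 1.960, so margin of error = 1.960 × 1.7176 = 3.3665.
Difference in means = 110.3 − 113.8 = -3.5000.
-3.5000 ± 3.3665 → (-6.87, -0.13).

(-6.87, -0.13)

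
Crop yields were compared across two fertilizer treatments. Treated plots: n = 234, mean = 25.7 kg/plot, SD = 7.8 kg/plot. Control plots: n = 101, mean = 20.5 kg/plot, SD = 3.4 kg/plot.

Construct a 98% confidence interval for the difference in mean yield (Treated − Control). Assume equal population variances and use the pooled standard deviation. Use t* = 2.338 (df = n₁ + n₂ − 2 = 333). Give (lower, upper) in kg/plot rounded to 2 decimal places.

Pooled variance s_p² = [233·7.8² + 100·3.4²] / (234+101−2) = 46.0412, so s_p = 6.7854.
SE_diff = s_p·√(1/n₁ + 1/n₂) = 6.7854·√(1/234 + 1/101) = 0.8078.
t* = 2.338; margin = 2.338 × 0.8078 = 1.8886.
Difference = 25.7 − 20.5 = 5.2000.
5.2000 ± 1.8886 → (3.31, 7.09).

(3.31, 7.09)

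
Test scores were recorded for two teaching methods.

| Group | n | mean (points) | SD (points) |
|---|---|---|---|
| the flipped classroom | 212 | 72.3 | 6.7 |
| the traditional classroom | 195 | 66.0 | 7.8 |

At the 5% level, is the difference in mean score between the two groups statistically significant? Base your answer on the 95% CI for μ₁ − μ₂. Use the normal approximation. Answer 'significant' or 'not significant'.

significant

Per-group SEs: s₁/√n₁ = 6.7/√212 = 0.4602, s₂/√n₂ = 7.8/√195 = 0.5586.
Unpooled SE of the difference: √(0.21178404 + 0.31203396) = 0.7238.
Margin of error = z* · SE = 1.960 × 0.7238 = 1.4186.
x̄₁ − x̄₂ = 72.3 − 66.0 = 6.3000.
CI: 6.3000 ± 1.4186 = (4.8814, 7.7186).
The interval (4.8814, 7.7186) does not contain 0, so the difference is significant.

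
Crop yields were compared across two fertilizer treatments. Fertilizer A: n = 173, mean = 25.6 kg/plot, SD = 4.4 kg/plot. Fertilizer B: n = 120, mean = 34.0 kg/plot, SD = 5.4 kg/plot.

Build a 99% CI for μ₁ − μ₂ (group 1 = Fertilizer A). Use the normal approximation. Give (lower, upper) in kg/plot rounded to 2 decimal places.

(-9.93, -6.87)

SE₁ = s₁/√n₁ = 4.4/√173 = 0.3345; SE₂ = 5.4/√120 = 0.4930.
Independent samples, unequal variances: SE_diff = √(SE₁² + SE₂²) = √(0.11189025 + 0.243049) = 0.5958.
z* = 2.576, so margin of error = 2.576 × 0.5958 = 1.5348.
Difference in means = 25.6 − 34.0 = -8.4000.
-8.4000 ± 1.5348 → (-9.93, -6.87).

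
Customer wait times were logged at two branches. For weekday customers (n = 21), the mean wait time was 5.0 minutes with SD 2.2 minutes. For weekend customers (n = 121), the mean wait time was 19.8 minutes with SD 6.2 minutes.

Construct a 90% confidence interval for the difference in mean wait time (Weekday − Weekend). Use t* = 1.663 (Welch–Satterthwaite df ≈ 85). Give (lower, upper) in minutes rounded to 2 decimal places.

(-16.03, -13.57)

Per-group SEs: s₁/√n₁ = 2.2/√21 = 0.4801, s₂/√n₂ = 6.2/√121 = 0.5636.
Unpooled SE of the difference: √(0.23049601 + 0.31764496) = 0.7404.
Margin of error = t* · SE = 1.663 × 0.7404 = 1.2313.
x̄₁ − x̄₂ = 5.0 − 19.8 = -14.8000.
CI: -14.8000 ± 1.2313 = (-16.03, -13.57).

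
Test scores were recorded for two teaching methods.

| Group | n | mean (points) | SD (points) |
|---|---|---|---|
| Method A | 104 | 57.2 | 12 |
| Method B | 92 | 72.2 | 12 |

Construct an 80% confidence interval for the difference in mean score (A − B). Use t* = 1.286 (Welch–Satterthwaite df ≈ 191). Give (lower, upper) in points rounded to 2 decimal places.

Per-group SEs: s₁/√n₁ = 12/√104 = 1.1767, s₂/√n₂ = 12/√92 = 1.2511.
Unpooled SE of the difference: √(1.38462289 + 1.56525121) = 1.7175.
Margin of error = t* · SE = 1.286 × 1.7175 = 2.2087.
x̄₁ − x̄₂ = 57.2 − 72.2 = -15.0000.
CI: -15.0000 ± 2.2087 = (-17.21, -12.79).

(-17.21, -12.79)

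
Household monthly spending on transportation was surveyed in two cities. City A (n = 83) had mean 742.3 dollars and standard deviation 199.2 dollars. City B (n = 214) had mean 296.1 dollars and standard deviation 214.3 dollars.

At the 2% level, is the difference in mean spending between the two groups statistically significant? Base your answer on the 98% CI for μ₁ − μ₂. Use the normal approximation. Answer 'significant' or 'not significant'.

significant

Per-group SEs: s₁/√n₁ = 199.2/√83 = 21.8650, s₂/√n₂ = 214.3/√214 = 14.6492.
Unpooled SE of the difference: √(478.078225 + 214.59906064) = 26.3188.
Margin of error = z* · SE = 2.326 × 26.3188 = 61.2175.
x̄₁ − x̄₂ = 742.3 − 296.1 = 446.2000.
CI: 446.2000 ± 61.2175 = (384.9825, 507.4175).
The interval (384.9825, 507.4175) does not contain 0, so the difference is significant.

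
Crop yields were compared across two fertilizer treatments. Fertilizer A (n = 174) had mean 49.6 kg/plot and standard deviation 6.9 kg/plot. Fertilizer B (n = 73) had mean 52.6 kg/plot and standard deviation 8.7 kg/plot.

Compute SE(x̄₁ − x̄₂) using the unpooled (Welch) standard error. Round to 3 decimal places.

1.145

SE₁ = s₁/√n₁ = 6.9/√174 = 0.5231; SE₂ = 8.7/√73 = 1.0183.
Independent samples, unequal variances: SE_diff = √(SE₁² + SE₂²) = √(0.27363361 + 1.03693489) = 1.1448.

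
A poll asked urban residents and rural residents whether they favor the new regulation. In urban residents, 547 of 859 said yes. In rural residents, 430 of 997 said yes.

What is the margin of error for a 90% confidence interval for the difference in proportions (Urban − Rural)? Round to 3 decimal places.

Sample proportions: 547/859 = 0.6368, 430/997 = 0.4313.
Each SE is √(p̂(1−p̂)/n): √(0.6368·0.3632/859) = 0.01641 and √(0.4313·0.5687/997) = 0.01568.
SE(p̂₁ − p̂₂) = √(SE₁² + SE₂²) = √(0.0002692881 + 0.0002458624) = 0.02270, since the two samples are independent.
At 90% confidence z* = 1.645; margin = 1.645 × 0.02270 = 0.03734.

0.037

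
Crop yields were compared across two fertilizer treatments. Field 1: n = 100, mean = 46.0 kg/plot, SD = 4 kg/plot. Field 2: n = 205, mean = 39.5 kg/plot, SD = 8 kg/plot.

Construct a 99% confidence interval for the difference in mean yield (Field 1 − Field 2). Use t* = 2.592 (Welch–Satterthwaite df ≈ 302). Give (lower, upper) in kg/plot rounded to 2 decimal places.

(4.72, 8.28)

SE₁ = s₁/√n₁ = 4/√100 = 0.4000; SE₂ = 8/√205 = 0.5587.
Independent samples, unequal variances: SE_diff = √(SE₁² + SE₂²) = √(0.16 + 0.31214569) = 0.6871.
t* = 2.592, so margin of error = 2.592 × 0.6871 = 1.7810.
Difference in means = 46.0 − 39.5 = 6.5000.
6.5000 ± 1.7810 → (4.72, 8.28).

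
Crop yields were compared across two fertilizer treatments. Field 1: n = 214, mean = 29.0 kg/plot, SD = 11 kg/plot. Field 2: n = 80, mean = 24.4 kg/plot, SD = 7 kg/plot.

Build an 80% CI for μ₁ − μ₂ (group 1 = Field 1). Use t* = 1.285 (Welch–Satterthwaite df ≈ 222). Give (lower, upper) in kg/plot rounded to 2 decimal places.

(3.21, 5.99)

Per-group SEs: s₁/√n₁ = 11/√214 = 0.7519, s₂/√n₂ = 7/√80 = 0.7826.
Unpooled SE of the difference: √(0.56535361 + 0.61246276) = 1.0853.
Margin of error = t* · SE = 1.285 × 1.0853 = 1.3946.
x̄₁ − x̄₂ = 29.0 − 24.4 = 4.6000.
CI: 4.6000 ± 1.3946 = (3.21, 5.99).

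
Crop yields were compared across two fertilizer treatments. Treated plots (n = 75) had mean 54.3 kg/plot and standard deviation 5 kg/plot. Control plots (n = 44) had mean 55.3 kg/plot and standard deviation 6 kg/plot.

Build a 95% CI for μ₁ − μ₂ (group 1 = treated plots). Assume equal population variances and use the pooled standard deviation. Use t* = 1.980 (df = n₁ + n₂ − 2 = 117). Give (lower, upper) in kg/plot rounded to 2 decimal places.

(-3.03, 1.03)

Pooled variance s_p² = [74·5² + 43·6²] / (75+44−2) = 29.0427, so s_p = 5.3891.
SE_diff = s_p·√(1/n₁ + 1/n₂) = 5.3891·√(1/75 + 1/44) = 1.0234.
t* = 1.980; margin = 1.980 × 1.0234 = 2.0263.
Difference = 54.3 − 55.3 = -1.0000.
-1.0000 ± 2.0263 → (-3.03, 1.03).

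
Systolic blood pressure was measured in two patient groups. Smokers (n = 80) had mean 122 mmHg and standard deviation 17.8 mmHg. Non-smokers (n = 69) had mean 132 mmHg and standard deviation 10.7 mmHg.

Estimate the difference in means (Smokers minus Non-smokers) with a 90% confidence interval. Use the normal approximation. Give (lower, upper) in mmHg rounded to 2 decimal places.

(-13.90, -6.10)

Standard errors of each mean: 17.8/√80 = 1.9901 and 10.7/√69 = 1.2881.
SE(x̄₁ − x̄₂) = √(1.9901² + 1.2881²) = 2.3706 for independent samples with unequal variances.
With z* = 1.645, the margin is 1.645 × 2.3706 = 3.8996.
x̄₁ − x̄₂ = 122 − 132 = -10.0000; the interval is -10.0000 ± 3.8996 = (-13.90, -6.10).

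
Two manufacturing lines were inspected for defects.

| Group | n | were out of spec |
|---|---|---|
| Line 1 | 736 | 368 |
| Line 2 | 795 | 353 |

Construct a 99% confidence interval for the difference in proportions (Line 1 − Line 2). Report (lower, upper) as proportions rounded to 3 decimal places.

(-0.010, 0.122)

p̂₁ = 368/736 = 0.5000 and p̂₂ = 353/795 = 0.4440.
SE₁ = √(p̂₁(1−p̂₁)/n₁) = √(0.5000·0.5000/736) = 0.01843; SE₂ = √(0.4440·0.5560/795) = 0.01762.
Independent samples: SE of the difference = √(SE₁² + SE₂²) = √(0.0003396649 + 0.0003104644) = 0.02550.
z* for 99% confidence is 2.576, so the margin of error is 2.576 × 0.02550 = 0.06569.
Point estimate p̂₁ − p̂₂ = 0.5000 − 0.4440 = 0.0560.
0.0560 ± 0.06569 → (-0.010, 0.122).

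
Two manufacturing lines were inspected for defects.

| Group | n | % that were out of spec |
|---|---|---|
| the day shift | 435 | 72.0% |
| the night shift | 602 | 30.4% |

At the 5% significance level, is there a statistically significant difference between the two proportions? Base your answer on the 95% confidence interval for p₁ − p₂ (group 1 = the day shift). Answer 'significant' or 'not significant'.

The two standard errors are √(0.7200×0.2800/435) = 0.02153 and √(0.3040×0.6960/602) = 0.01875.
Because the samples are independent, SE_diff = √(0.02153² + 0.01875²) = 0.02855.
Using z* = 1.960 for 95%, ME = 1.960 × 0.02855 = 0.05596.
p̂₁ − p̂₂ = 0.4160; interval 0.4160 ± 0.05596 gives (0.36004, 0.47196).
The interval (0.36004, 0.47196) does not contain 0, so the difference is significant.

significant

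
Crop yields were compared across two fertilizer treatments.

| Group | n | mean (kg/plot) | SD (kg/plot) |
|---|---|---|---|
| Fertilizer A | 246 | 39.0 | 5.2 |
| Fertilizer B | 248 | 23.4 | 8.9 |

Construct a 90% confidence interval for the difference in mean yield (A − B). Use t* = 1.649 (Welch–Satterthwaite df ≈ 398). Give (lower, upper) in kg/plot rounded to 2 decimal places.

SE₁ = s₁/√n₁ = 5.2/√246 = 0.3315; SE₂ = 8.9/√248 = 0.5652.
Independent samples, unequal variances: SE_diff = √(SE₁² + SE₂²) = √(0.10989225 + 0.31945104) = 0.6552.
t* = 1.649, so margin of error = 1.649 × 0.6552 = 1.0804.
Difference in means = 39.0 − 23.4 = 15.6000.
15.6000 ± 1.0804 → (14.52, 16.68).

(14.52, 16.68)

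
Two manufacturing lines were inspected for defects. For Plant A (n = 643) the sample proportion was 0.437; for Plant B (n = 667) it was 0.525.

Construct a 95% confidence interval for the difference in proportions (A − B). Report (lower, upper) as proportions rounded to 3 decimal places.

SE₁ = √(p̂₁(1−p̂₁)/n₁) = √(0.4370·0.5630/643) = 0.01956; SE₂ = √(0.5250·0.4750/667) = 0.01934.
Independent samples: SE of the difference = √(SE₁² + SE₂²) = √(0.0003825936 + 0.0003740356) = 0.02751.
z* for 95% confidence is 1.960, so the margin of error is 1.960 × 0.02751 = 0.05392.
Point estimate p̂₁ − p̂₂ = 0.4370 − 0.5250 = -0.0880.
-0.0880 ± 0.05392 → (-0.142, -0.034).

(-0.142, -0.034)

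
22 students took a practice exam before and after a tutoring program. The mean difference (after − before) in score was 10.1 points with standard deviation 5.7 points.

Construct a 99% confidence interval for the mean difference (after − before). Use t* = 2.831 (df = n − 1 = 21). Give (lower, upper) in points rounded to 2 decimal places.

This is a matched-pairs design, so SE = s_d/√n = 5.7/√22 = 1.2152.
Margin = 2.831 × 1.2152 = 3.4402; the interval is 10.1 ± 3.4402 = (6.66, 13.54).

(6.66, 13.54)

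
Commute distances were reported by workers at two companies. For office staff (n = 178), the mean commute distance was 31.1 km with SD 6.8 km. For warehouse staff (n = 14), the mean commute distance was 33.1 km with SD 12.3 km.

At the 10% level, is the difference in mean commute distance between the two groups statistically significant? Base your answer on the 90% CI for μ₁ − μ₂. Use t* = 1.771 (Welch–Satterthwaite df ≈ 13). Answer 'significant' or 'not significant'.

not significant

Standard errors of each mean: 6.8/√178 = 0.5097 and 12.3/√14 = 3.2873.
SE(x̄₁ − x̄₂) = √(0.5097² + 3.2873²) = 3.3266 for independent samples with unequal variances.
With t* = 1.771, the margin is 1.771 × 3.3266 = 5.8914.
x̄₁ − x̄₂ = 31.1 − 33.1 = -2.0000; the interval is -2.0000 ± 5.8914 = (-7.8914, 3.8914).
The interval (-7.8914, 3.8914) contains 0, so the difference is not significant.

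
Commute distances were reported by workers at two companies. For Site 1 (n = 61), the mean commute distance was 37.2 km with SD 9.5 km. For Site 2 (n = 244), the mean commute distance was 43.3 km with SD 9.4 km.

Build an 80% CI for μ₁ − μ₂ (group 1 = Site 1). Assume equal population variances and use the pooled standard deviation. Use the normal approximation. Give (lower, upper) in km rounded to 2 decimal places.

Pooled variance s_p² = [60·9.5² + 243·9.4²] / (61+244−2) = 88.7343, so s_p = 9.4199.
SE_diff = s_p·√(1/n₁ + 1/n₂) = 9.4199·√(1/61 + 1/244) = 1.3485.
z* = 1.282; margin = 1.282 × 1.3485 = 1.7288.
Difference = 37.2 − 43.3 = -6.1000.
-6.1000 ± 1.7288 → (-7.83, -4.37).

(-7.83, -4.37)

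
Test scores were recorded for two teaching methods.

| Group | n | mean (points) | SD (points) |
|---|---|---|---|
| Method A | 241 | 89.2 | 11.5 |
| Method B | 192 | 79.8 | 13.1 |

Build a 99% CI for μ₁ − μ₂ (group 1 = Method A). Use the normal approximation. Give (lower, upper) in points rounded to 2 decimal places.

Standard errors of each mean: 11.5/√241 = 0.7408 and 13.1/√192 = 0.9454.
SE(x̄₁ − x̄₂) = √(0.7408² + 0.9454²) = 1.2011 for independent samples with unequal variances.
With z* = 2.576, the margin is 2.576 × 1.2011 = 3.0940.
x̄₁ − x̄₂ = 89.2 − 79.8 = 9.4000; the interval is 9.4000 ± 3.0940 = (6.31, 12.49).

(6.31, 12.49)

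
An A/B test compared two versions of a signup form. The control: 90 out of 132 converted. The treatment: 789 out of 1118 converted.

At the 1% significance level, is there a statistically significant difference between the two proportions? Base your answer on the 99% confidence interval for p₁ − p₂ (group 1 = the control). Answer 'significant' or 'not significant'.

Sample proportions: 90/132 = 0.6818, 789/1118 = 0.7057.
Each SE is √(p̂(1−p̂)/n): √(0.6818·0.3182/132) = 0.04054 and √(0.7057·0.2943/1118) = 0.01363.
SE(p̂₁ − p̂₂) = √(SE₁² + SE₂²) = √(0.0016434916 + 0.0001857769) = 0.04277, since the two samples are independent.
At 99% confidence z* = 2.576; margin = 2.576 × 0.04277 = 0.11018.
The difference is 0.6818 − 0.7057 = -0.0239, so the interval is -0.0239 ± 0.11018 = (-0.13408, 0.08628).
The interval (-0.13408, 0.08628) contains 0, so the difference is not significant.

not significant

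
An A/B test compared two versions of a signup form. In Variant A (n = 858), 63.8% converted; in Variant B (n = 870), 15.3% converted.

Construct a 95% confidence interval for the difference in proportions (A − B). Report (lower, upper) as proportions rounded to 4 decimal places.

SE₁ = √(p̂₁(1−p̂₁)/n₁) = √(0.6380·0.3620/858) = 0.01641; SE₂ = √(0.1530·0.8470/870) = 0.01220.
Independent samples: SE of the difference = √(SE₁² + SE₂²) = √(0.0002692881 + 0.00014884) = 0.02045.
z* for 95% confidence is 1.960, so the margin of error is 1.960 × 0.02045 = 0.04008.
Point estimate p̂₁ − p̂₂ = 0.6380 − 0.1530 = 0.4850.
0.4850 ± 0.04008 → (0.4449, 0.5251).

(0.4449, 0.5251)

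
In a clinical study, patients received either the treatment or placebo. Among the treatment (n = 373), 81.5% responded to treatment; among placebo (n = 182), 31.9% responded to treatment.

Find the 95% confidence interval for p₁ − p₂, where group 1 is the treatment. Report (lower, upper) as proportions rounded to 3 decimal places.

(0.418, 0.574)

The two standard errors are √(0.8150×0.1850/373) = 0.02011 and √(0.3190×0.6810/182) = 0.03455.
Because the samples are independent, SE_diff = √(0.02011² + 0.03455²) = 0.03998.
Using z* = 1.960 for 95%, ME = 1.960 × 0.03998 = 0.07836.
p̂₁ − p̂₂ = 0.4960; interval 0.4960 ± 0.07836 gives (0.418, 0.574).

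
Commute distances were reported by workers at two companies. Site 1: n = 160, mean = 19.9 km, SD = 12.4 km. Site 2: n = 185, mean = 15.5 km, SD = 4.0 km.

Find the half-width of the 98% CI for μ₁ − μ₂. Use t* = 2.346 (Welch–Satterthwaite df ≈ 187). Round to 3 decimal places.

2.401

Standard errors of each mean: 12.4/√160 = 0.9803 and 4.0/√185 = 0.2941.
SE(x̄₁ − x̄₂) = √(0.9803² + 0.2941²) = 1.0235 for independent samples with unequal variances.
With t* = 2.346, the margin is 2.346 × 1.0235 = 2.4011.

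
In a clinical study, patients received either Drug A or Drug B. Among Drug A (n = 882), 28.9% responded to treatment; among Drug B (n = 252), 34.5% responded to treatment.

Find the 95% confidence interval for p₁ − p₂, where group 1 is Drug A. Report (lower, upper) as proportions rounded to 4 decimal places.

(-0.1219, 0.0099)

Each SE is √(p̂(1−p̂)/n): √(0.2890·0.7110/882) = 0.01526 and √(0.3450·0.6550/252) = 0.02995.
SE(p̂₁ − p̂₂) = √(SE₁² + SE₂²) = √(0.0002328676 + 0.0008970025) = 0.03361, since the two samples are independent.
At 95% confidence z* = 1.960; margin = 1.960 × 0.03361 = 0.06588.
The difference is 0.2890 − 0.3450 = -0.0560, so the interval is -0.0560 ± 0.06588 = (-0.1219, 0.0099).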